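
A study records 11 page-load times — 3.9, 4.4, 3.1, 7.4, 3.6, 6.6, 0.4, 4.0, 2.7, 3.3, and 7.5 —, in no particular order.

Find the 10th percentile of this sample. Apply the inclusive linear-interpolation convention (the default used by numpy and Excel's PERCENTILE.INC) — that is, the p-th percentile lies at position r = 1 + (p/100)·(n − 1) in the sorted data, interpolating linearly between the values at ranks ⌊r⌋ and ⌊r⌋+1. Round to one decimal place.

Sorted: 0.4, 2.7, 3.1, 3.3, 3.6, 3.9, 4.0, 4.4, 6.6, 7.4, 7.5.
n = 11.
r = 1 + (10/100)·(11 − 1) = 1 + 1 = 2.
r is an integer, so P10 is the value at rank 2: 2.7.

2.7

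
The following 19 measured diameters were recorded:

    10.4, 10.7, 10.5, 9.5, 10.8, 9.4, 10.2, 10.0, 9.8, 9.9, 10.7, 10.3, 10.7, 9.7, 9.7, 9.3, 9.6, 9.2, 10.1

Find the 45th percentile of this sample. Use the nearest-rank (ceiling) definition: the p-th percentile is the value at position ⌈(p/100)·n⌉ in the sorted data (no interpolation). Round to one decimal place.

Sorted: 9.2, 9.3, 9.4, 9.5, 9.6, 9.7, 9.7, 9.8, 9.9, 10.0, 10.1, 10.2, 10.3, 10.4, 10.5, 10.7, 10.7, 10.7, 10.8.
n = 19.
Position = ⌈45/100 · 19⌉ = ⌈8.55⌉ = 9.
The value at rank 9 is 9.9.

9.9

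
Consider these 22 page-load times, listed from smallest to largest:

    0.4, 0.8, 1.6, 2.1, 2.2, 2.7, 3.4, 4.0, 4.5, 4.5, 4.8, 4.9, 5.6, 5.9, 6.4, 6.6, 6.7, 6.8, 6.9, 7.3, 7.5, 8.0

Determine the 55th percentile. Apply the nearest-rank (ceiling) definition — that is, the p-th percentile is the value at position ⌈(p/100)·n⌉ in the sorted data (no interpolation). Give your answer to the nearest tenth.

5.6

n = 22.
Position = ⌈55/100 · 22⌉ = ⌈12.1⌉ = 13.
The value at rank 13 is 5.6.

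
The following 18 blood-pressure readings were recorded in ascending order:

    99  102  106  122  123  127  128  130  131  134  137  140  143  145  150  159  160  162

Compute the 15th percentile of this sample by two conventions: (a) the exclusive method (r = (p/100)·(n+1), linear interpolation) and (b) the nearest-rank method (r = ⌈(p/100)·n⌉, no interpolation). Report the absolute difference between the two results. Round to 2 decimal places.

n = 18.
(a) r = 2.85; between ranks 2 (102) and 3 (106): 105.4.
(b) the nearest-rank method: rank 3 → 106.
|105.4 − 106| = 0.6.

0.60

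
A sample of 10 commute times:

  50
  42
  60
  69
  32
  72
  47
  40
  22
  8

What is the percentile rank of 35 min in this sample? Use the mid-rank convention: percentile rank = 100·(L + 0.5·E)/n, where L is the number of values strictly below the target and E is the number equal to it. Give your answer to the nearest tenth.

30.0

Sorted: 8, 22, 32, 40, 42, 47, 50, 60, 69, 72.
Count below 35: L = 3; count equal: E = 0; n = 10.
Percentile rank = 100·(3 + 0.5·0)/10 = 100·3/10 = 30.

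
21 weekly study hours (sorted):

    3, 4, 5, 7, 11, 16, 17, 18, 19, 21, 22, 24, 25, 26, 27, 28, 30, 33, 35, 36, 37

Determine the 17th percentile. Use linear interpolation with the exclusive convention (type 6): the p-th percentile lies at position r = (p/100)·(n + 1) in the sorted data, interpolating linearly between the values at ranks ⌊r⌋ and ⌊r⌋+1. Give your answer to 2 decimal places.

n = 21.
r = (17/100)·(21 + 1) = 3.74.
Rank 3 is 5 and rank 4 is 7.
Interpolate: 5 + 0.74·(7 − 5) = 5 + 0.74·2 = 6.48.

6.48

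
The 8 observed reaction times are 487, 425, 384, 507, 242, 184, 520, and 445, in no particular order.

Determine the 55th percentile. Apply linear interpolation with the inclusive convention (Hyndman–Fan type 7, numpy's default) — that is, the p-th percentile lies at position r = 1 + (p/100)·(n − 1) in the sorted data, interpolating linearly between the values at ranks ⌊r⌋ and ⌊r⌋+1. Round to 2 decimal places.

Sorted: 184, 242, 384, 425, 445, 487, 507, 520.
n = 8.
r = 1 + (55/100)·(8 − 1) = 1 + 3.85 = 4.85.
Rank 4 is 425 and rank 5 is 445.
Interpolate: 425 + 0.85·(445 − 425) = 425 + 0.85·20 = 442.

442.00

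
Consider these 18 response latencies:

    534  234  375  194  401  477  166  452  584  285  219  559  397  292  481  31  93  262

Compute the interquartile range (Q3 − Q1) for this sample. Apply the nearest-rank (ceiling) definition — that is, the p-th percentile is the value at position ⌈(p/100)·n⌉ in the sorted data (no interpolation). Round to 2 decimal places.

Sorted: 31, 93, 166, 194, 219, 234, 262, 285, 292, 375, 397, 401, 452, 477, 481, 534, 559, 584.
n = 18.
P25: rank ⌈25/100·18⌉ = 5 → 219.
P75: rank ⌈75/100·18⌉ = 14 → 477.
Difference: 477 − 219 = 258.

258.00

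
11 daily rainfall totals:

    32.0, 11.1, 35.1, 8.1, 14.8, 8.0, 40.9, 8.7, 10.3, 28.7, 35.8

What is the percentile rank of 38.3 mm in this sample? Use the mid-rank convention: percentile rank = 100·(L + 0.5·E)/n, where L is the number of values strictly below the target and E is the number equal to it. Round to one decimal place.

90.9

Sorted: 8.0, 8.1, 8.7, 10.3, 11.1, 14.8, 28.7, 32.0, 35.1, 35.8, 40.9.
Count below 38.3: L = 10; count equal: E = 0; n = 11.
Percentile rank = 100·(10 + 0.5·0)/11 = 100·10/11 = 90.91.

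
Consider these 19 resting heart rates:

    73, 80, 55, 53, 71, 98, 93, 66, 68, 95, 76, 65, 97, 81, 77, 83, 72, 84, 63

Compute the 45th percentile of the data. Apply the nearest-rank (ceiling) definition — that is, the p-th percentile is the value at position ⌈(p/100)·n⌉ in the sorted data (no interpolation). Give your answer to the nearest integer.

73

Sorted: 53, 55, 63, 65, 66, 68, 71, 72, 73, 76, 77, 80, 81, 83, 84, 93, 95, 97, 98.
n = 19.
Position = ⌈45/100 · 19⌉ = ⌈8.55⌉ = 9.
The value at rank 9 is 73.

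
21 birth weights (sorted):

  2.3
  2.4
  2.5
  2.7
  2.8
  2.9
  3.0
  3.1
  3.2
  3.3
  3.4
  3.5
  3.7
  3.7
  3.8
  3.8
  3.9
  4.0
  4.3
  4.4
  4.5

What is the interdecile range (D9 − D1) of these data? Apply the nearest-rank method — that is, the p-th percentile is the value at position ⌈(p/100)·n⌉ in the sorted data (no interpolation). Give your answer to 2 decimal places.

1.80

n = 21.
P10: rank ⌈10/100·21⌉ = 3 → 2.5.
P90: rank ⌈90/100·21⌉ = 19 → 4.3.
Difference: 4.3 − 2.5 = 1.8.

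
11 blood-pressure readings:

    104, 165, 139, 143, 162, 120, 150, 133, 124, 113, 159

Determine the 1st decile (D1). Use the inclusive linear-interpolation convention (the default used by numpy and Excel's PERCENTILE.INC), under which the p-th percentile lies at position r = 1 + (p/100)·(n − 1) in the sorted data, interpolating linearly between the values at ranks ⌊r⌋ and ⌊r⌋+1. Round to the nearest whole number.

Sorted: 104, 113, 120, 124, 133, 139, 143, 150, 159, 162, 165.
n = 11.
r = 1 + (10/100)·(11 − 1) = 1 + 1 = 2.
r is an integer, so P10 is the value at rank 2: 113.

113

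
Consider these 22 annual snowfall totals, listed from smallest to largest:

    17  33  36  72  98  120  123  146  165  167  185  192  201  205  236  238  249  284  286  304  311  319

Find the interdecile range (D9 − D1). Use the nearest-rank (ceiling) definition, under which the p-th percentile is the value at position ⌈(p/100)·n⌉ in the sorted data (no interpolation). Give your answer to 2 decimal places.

n = 22.
P10: rank ⌈10/100·22⌉ = 3 → 36.
P90: rank ⌈90/100·22⌉ = 20 → 304.
Difference: 304 − 36 = 268.

268.00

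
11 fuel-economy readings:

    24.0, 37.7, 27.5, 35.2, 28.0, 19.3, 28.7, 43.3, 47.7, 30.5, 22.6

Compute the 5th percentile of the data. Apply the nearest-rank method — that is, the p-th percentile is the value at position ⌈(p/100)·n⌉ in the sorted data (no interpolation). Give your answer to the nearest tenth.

Sorted: 19.3, 22.6, 24.0, 27.5, 28.0, 28.7, 30.5, 35.2, 37.7, 43.3, 47.7.
n = 11.
Position = ⌈5/100 · 11⌉ = ⌈0.55⌉ = 1.
The value at rank 1 is 19.3.

19.3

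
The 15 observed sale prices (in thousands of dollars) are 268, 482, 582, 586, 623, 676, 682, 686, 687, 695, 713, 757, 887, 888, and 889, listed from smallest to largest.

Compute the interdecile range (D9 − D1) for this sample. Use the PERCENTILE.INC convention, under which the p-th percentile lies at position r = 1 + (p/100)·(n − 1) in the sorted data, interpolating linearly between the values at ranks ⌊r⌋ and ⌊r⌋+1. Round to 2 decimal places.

365.60

n = 15.
P10: r = 2.4; ranks 2–3 are 482, 582; interpolating gives 522.
P90: r = 13.6; ranks 13–14 are 887, 888; interpolating gives 887.6.
Difference: 887.6 − 522 = 365.6.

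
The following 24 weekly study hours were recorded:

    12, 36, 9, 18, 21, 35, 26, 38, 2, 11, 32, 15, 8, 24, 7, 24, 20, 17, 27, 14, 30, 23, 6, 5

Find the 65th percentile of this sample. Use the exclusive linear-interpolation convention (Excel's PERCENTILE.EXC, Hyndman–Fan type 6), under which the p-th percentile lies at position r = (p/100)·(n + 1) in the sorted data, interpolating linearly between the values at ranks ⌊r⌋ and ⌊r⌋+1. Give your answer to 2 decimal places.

24.00

Sorted: 2, 5, 6, 7, 8, 9, 11, 12, 14, 15, 17, 18, 20, 21, 23, 24, 24, 26, 27, 30, 32, 35, 36, 38.
n = 24.
r = (65/100)·(24 + 1) = 16.25.
Rank 16 is 24 and rank 17 is 24.
Interpolate: 24 + 0.25·(24 − 24) = 24 + 0.25·0 = 24.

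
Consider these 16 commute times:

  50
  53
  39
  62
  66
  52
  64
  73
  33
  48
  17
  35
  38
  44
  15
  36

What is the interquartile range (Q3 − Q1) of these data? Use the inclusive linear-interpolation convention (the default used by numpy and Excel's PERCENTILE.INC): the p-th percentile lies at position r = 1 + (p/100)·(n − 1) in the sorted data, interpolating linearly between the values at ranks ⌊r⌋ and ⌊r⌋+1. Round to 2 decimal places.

Sorted: 15, 17, 33, 35, 36, 38, 39, 44, 48, 50, 52, 53, 62, 64, 66, 73.
n = 16.
P25: r = 4.75; ranks 4–5 are 35, 36; interpolating gives 35.75.
P75: r = 12.25; ranks 12–13 are 53, 62; interpolating gives 55.25.
Difference: 55.25 − 35.75 = 19.5.

19.50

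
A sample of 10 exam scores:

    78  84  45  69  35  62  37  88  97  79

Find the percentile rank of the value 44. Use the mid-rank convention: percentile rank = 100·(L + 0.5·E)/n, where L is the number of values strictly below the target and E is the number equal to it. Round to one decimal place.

20.0

Sorted: 35, 37, 45, 62, 69, 78, 79, 84, 88, 97.
Count below 44: L = 2; count equal: E = 0; n = 10.
Percentile rank = 100·(2 + 0.5·0)/10 = 100·2/10 = 20.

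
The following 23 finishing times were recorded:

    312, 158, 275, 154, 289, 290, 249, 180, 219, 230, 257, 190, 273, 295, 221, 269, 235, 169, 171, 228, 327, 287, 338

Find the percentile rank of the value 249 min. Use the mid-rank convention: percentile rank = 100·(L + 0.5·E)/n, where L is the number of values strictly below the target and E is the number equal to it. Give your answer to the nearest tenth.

50.0

Sorted: 154, 158, 169, 171, 180, 190, 219, 221, 228, 230, 235, 249, 257, 269, 273, 275, 287, 289, 290, 295, 312, 327, 338.
Count below 249: L = 11; count equal: E = 1; n = 23.
Percentile rank = 100·(11 + 0.5·1)/23 = 100·11.5/23 = 50.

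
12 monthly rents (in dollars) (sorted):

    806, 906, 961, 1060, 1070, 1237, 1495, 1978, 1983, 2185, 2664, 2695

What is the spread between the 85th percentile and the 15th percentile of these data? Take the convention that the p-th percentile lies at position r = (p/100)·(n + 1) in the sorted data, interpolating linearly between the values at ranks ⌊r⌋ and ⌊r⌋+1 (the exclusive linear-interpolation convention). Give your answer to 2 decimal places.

n = 12.
P15: r = 1.95; ranks 1–2 are 806, 906; interpolating gives 901.
P85: r = 11.05; ranks 11–12 are 2664, 2695; interpolating gives 2665.55.
Difference: 2665.55 − 901 = 1764.55.

1764.55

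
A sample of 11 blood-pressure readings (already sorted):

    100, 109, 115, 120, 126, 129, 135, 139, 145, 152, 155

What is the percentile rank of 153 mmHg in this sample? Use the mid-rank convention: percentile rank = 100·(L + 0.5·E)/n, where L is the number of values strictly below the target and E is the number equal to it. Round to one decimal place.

90.9

Count below 153: L = 10; count equal: E = 0; n = 11.
Percentile rank = 100·(10 + 0.5·0)/11 = 100·10/11 = 90.91.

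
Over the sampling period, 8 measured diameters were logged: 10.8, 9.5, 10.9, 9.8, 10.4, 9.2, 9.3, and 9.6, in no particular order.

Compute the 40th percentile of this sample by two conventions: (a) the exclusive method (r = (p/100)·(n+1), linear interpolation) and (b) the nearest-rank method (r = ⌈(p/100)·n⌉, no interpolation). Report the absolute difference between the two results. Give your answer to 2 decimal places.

Sorted: 9.2, 9.3, 9.5, 9.6, 9.8, 10.4, 10.8, 10.9.
n = 8.
(a) r = 3.6; between ranks 3 (9.5) and 4 (9.6): 9.56.
(b) the nearest-rank method: rank 4 → 9.6.
|9.56 − 9.6| = 0.04.

0.04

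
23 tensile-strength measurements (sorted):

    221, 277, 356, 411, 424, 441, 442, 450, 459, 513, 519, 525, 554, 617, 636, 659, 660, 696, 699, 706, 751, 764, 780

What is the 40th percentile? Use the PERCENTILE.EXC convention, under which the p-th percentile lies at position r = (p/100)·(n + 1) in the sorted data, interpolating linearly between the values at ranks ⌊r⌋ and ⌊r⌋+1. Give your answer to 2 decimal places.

491.40

n = 23.
r = (40/100)·(23 + 1) = 9.6.
Rank 9 is 459 and rank 10 is 513.
Interpolate: 459 + 0.6·(513 − 459) = 459 + 0.6·54 = 491.4.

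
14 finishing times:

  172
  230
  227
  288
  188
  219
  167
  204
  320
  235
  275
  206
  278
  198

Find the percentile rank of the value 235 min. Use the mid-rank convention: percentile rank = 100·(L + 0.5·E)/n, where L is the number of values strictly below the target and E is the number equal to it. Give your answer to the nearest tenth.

Sorted: 167, 172, 188, 198, 204, 206, 219, 227, 230, 235, 275, 278, 288, 320.
Count below 235: L = 9; count equal: E = 1; n = 14.
Percentile rank = 100·(9 + 0.5·1)/14 = 100·9.5/14 = 67.86.

67.9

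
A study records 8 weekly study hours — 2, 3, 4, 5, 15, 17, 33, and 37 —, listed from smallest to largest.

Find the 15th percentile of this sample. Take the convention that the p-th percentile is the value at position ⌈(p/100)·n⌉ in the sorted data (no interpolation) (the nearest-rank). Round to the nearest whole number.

n = 8.
Position = ⌈15/100 · 8⌉ = ⌈1.2⌉ = 2.
The value at rank 2 is 3.

3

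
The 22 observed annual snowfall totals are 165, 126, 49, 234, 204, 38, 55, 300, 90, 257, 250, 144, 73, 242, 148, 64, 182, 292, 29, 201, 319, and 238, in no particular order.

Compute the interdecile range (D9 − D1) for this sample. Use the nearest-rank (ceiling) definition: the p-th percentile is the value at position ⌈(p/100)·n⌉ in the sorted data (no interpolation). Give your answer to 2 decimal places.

Sorted: 29, 38, 49, 55, 64, 73, 90, 126, 144, 148, 165, 182, 201, 204, 234, 238, 242, 250, 257, 292, 300, 319.
n = 22.
P10: rank ⌈10/100·22⌉ = 3 → 49.
P90: rank ⌈90/100·22⌉ = 20 → 292.
Difference: 292 − 49 = 243.

243.00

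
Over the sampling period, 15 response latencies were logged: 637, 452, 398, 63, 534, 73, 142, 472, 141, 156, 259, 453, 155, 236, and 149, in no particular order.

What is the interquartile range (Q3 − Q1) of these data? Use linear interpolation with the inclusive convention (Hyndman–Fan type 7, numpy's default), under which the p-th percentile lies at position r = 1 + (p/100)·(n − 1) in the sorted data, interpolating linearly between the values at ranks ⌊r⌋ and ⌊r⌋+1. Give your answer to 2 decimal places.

Sorted: 63, 73, 141, 142, 149, 155, 156, 236, 259, 398, 452, 453, 472, 534, 637.
n = 15.
P25: r = 4.5; ranks 4–5 are 142, 149; interpolating gives 145.5.
P75: r = 11.5; ranks 11–12 are 452, 453; interpolating gives 452.5.
Difference: 452.5 − 145.5 = 307.

307.00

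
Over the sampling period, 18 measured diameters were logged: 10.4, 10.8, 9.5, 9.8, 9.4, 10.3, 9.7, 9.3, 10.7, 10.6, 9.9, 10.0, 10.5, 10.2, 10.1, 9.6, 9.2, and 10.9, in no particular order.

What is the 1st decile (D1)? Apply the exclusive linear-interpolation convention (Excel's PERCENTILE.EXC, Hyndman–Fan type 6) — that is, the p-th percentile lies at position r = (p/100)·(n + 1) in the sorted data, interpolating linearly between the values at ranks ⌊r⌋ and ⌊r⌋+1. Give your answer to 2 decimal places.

9.29

Sorted: 9.2, 9.3, 9.4, 9.5, 9.6, 9.7, 9.8, 9.9, 10.0, 10.1, 10.2, 10.3, 10.4, 10.5, 10.6, 10.7, 10.8, 10.9.
n = 18.
r = (10/100)·(18 + 1) = 1.9.
Rank 1 is 9.2 and rank 2 is 9.3.
Interpolate: 9.2 + 0.9·(9.3 − 9.2) = 9.2 + 0.9·0.1 = 9.29.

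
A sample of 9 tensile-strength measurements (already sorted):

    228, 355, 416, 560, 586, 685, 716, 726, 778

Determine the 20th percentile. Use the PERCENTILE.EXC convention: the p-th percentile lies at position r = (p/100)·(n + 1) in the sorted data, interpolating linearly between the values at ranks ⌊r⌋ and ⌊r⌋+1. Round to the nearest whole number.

n = 9.
r = (20/100)·(9 + 1) = 2.
r is an integer, so P20 is the value at rank 2: 355.

355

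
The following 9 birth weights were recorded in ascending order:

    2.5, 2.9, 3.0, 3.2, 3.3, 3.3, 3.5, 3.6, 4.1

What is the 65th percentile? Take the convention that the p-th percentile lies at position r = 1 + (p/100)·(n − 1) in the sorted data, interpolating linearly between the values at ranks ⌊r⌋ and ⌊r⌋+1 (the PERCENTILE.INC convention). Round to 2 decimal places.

n = 9.
r = 1 + (65/100)·(9 − 1) = 1 + 5.2 = 6.2.
Rank 6 is 3.3 and rank 7 is 3.5.
Interpolate: 3.3 + 0.2·(3.5 − 3.3) = 3.3 + 0.2·0.2 = 3.34.

3.34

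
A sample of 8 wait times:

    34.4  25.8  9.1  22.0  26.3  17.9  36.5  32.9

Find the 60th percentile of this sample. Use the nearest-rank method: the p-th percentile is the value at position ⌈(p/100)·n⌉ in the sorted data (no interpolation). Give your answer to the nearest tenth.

26.3

Sorted: 9.1, 17.9, 22.0, 25.8, 26.3, 32.9, 34.4, 36.5.
n = 8.
Position = ⌈60/100 · 8⌉ = ⌈4.8⌉ = 5.
The value at rank 5 is 26.3.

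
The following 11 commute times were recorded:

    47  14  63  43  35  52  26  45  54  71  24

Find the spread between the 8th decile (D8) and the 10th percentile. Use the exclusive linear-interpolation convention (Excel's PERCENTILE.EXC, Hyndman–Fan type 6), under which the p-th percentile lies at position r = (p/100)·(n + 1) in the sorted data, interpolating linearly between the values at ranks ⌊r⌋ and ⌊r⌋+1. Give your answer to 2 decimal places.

43.40

Sorted: 14, 24, 26, 35, 43, 45, 47, 52, 54, 63, 71.
n = 11.
P10: r = 1.2; ranks 1–2 are 14, 24; interpolating gives 16.
P80: r = 9.6; ranks 9–10 are 54, 63; interpolating gives 59.4.
Difference: 59.4 − 16 = 43.4.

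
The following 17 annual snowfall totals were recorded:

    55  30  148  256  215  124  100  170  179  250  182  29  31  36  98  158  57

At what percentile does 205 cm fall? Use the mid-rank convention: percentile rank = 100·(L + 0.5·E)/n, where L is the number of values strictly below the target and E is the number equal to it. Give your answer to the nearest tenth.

82.4

Sorted: 29, 30, 31, 36, 55, 57, 98, 100, 124, 148, 158, 170, 179, 182, 215, 250, 256.
Count below 205: L = 14; count equal: E = 0; n = 17.
Percentile rank = 100·(14 + 0.5·0)/17 = 100·14/17 = 82.35.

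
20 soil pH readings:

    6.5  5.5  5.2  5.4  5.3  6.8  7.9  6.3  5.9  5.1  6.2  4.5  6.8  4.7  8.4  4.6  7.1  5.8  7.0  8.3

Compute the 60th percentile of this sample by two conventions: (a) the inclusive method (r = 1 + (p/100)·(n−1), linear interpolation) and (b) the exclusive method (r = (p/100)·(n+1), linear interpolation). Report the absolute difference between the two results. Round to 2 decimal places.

Sorted: 4.5, 4.6, 4.7, 5.1, 5.2, 5.3, 5.4, 5.5, 5.8, 5.9, 6.2, 6.3, 6.5, 6.8, 6.8, 7.0, 7.1, 7.9, 8.3, 8.4.
n = 20.
(a) r = 12.4; between ranks 12 (6.3) and 13 (6.5): 6.38.
(b) r = 12.6; between ranks 12 (6.3) and 13 (6.5): 6.42.
|6.38 − 6.42| = 0.04.

0.04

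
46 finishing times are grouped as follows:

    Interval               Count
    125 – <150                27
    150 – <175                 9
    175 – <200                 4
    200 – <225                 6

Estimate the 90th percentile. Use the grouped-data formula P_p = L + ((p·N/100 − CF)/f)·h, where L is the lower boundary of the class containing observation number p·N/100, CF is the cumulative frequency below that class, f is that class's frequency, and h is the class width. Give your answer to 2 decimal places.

205.83

N = 46; target position k = 90/100 · 46 = 41.4.
Cumulative frequencies: 27, 36, 40, 46.
Observation 41.4 falls in the class 200 – <225.
L = 200, CF = 40, f = 6, h = 25.
P90 = 200 + ((41.4 − 40)/6)·25 = 200 + 5.83333 = 205.833.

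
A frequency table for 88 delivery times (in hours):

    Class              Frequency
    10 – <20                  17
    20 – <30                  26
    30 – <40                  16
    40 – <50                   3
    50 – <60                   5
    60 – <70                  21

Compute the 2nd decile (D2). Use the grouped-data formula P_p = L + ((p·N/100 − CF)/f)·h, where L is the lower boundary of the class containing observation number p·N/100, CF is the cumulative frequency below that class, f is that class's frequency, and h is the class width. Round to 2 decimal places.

20.23

N = 88; target position k = 20/100 · 88 = 17.6.
Cumulative frequencies: 17, 43, 59, 62, 67, 88.
Observation 17.6 falls in the class 20 – <30.
L = 20, CF = 17, f = 26, h = 10.
P20 = 20 + ((17.6 − 17)/26)·10 = 20 + 0.230769 = 20.2308.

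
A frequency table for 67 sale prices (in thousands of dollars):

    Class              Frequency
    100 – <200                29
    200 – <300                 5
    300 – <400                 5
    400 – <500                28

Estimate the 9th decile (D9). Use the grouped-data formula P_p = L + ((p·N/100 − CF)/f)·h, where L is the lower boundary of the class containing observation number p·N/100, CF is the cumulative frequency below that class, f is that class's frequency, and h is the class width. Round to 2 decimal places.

476.07

N = 67; target position k = 90/100 · 67 = 60.3.
Cumulative frequencies: 29, 34, 39, 67.
Observation 60.3 falls in the class 400 – <500.
L = 400, CF = 39, f = 28, h = 100.
P90 = 400 + ((60.3 − 39)/28)·100 = 400 + 76.0714 = 476.071.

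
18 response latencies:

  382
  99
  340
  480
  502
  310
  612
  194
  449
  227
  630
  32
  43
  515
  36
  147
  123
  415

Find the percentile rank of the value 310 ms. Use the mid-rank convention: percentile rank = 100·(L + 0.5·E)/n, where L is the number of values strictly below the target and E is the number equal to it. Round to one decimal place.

47.2

Sorted: 32, 36, 43, 99, 123, 147, 194, 227, 310, 340, 382, 415, 449, 480, 502, 515, 612, 630.
Count below 310: L = 8; count equal: E = 1; n = 18.
Percentile rank = 100·(8 + 0.5·1)/18 = 100·8.5/18 = 47.22.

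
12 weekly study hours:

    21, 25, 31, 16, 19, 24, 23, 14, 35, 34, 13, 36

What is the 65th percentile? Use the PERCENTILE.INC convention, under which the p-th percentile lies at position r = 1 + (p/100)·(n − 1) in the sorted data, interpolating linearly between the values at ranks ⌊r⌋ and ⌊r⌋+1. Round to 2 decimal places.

Sorted: 13, 14, 16, 19, 21, 23, 24, 25, 31, 34, 35, 36.
n = 12.
r = 1 + (65/100)·(12 − 1) = 1 + 7.15 = 8.15.
Rank 8 is 25 and rank 9 is 31.
Interpolate: 25 + 0.15·(31 − 25) = 25 + 0.15·6 = 25.9.

25.90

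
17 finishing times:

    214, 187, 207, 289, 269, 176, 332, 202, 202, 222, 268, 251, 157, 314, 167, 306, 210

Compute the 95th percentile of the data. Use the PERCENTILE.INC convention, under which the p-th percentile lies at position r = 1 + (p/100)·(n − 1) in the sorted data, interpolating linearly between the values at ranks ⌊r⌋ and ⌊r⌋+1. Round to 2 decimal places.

Sorted: 157, 167, 176, 187, 202, 202, 207, 210, 214, 222, 251, 268, 269, 289, 306, 314, 332.
n = 17.
r = 1 + (95/100)·(17 − 1) = 1 + 15.2 = 16.2.
Rank 16 is 314 and rank 17 is 332.
Interpolate: 314 + 0.2·(332 − 314) = 314 + 0.2·18 = 317.6.

317.60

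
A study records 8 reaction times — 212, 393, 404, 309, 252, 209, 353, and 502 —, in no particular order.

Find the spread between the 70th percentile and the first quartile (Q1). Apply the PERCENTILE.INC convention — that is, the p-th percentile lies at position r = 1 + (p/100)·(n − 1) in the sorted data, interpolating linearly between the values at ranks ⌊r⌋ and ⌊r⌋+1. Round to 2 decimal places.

147.00

Sorted: 209, 212, 252, 309, 353, 393, 404, 502.
n = 8.
P25: r = 2.75; ranks 2–3 are 212, 252; interpolating gives 242.
P70: r = 5.9; ranks 5–6 are 353, 393; interpolating gives 389.
Difference: 389 − 242 = 147.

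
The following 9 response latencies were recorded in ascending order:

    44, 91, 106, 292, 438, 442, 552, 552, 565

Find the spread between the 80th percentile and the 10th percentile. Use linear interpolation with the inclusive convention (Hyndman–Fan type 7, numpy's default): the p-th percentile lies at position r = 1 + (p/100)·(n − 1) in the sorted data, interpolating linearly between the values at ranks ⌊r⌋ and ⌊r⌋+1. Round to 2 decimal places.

470.40

n = 9.
P10: r = 1.8; ranks 1–2 are 44, 91; interpolating gives 81.6.
P80: r = 7.4; ranks 7–8 are 552, 552; interpolating gives 552.
Difference: 552 − 81.6 = 470.4.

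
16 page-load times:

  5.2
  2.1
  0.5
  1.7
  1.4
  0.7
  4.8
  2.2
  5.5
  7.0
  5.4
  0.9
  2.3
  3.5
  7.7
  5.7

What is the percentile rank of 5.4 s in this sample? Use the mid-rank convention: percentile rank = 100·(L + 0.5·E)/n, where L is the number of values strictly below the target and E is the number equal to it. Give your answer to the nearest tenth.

71.9

Sorted: 0.5, 0.7, 0.9, 1.4, 1.7, 2.1, 2.2, 2.3, 3.5, 4.8, 5.2, 5.4, 5.5, 5.7, 7.0, 7.7.
Count below 5.4: L = 11; count equal: E = 1; n = 16.
Percentile rank = 100·(11 + 0.5·1)/16 = 100·11.5/16 = 71.88.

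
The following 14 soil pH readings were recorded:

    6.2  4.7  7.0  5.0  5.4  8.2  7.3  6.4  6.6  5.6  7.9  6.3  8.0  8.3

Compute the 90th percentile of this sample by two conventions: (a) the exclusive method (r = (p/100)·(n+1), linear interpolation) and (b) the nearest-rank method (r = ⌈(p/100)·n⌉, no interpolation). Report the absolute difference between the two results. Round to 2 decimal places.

0.05

Sorted: 4.7, 5.0, 5.4, 5.6, 6.2, 6.3, 6.4, 6.6, 7.0, 7.3, 7.9, 8.0, 8.2, 8.3.
n = 14.
(a) r = 13.5; between ranks 13 (8.2) and 14 (8.3): 8.25.
(b) the nearest-rank method: rank 13 → 8.2.
|8.25 − 8.2| = 0.05.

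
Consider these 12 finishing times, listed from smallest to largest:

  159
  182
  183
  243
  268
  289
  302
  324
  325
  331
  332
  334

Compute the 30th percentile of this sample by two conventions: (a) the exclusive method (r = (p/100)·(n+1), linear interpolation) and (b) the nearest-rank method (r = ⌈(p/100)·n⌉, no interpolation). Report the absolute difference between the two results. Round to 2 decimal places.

n = 12.
(a) r = 3.9; between ranks 3 (183) and 4 (243): 237.
(b) the nearest-rank method: rank 4 → 243.
|237 − 243| = 6.

6.00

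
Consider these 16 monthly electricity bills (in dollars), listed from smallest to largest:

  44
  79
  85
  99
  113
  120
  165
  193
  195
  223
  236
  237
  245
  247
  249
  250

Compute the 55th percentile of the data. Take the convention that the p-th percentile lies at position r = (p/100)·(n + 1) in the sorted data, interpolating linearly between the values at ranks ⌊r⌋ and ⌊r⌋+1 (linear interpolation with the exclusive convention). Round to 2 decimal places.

204.80

n = 16.
r = (55/100)·(16 + 1) = 9.35.
Rank 9 is 195 and rank 10 is 223.
Interpolate: 195 + 0.35·(223 − 195) = 195 + 0.35·28 = 204.8.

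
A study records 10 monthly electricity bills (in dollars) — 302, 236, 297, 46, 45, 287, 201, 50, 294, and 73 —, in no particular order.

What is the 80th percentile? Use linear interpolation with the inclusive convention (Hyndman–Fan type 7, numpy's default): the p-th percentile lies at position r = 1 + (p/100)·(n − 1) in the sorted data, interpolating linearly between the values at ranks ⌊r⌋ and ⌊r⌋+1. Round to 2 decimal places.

294.60

Sorted: 45, 46, 50, 73, 201, 236, 287, 294, 297, 302.
n = 10.
r = 1 + (80/100)·(10 − 1) = 1 + 7.2 = 8.2.
Rank 8 is 294 and rank 9 is 297.
Interpolate: 294 + 0.2·(297 − 294) = 294 + 0.2·3 = 294.6.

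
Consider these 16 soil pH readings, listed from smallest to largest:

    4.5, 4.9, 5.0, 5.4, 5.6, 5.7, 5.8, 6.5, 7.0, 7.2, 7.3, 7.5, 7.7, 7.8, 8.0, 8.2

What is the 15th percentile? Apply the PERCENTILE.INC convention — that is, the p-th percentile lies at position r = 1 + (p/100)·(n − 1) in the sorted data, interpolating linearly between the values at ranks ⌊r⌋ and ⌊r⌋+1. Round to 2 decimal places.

5.10

n = 16.
r = 1 + (15/100)·(16 − 1) = 1 + 2.25 = 3.25.
Rank 3 is 5.0 and rank 4 is 5.4.
Interpolate: 5.0 + 0.25·(5.4 − 5.0) = 5.0 + 0.25·0.4 = 5.1.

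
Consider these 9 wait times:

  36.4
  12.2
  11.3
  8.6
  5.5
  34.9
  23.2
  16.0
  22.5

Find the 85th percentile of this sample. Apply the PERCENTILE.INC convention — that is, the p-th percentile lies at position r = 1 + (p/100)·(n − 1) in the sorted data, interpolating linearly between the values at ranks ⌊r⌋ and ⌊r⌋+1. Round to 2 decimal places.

Sorted: 5.5, 8.6, 11.3, 12.2, 16.0, 22.5, 23.2, 34.9, 36.4.
n = 9.
r = 1 + (85/100)·(9 − 1) = 1 + 6.8 = 7.8.
Rank 7 is 23.2 and rank 8 is 34.9.
Interpolate: 23.2 + 0.8·(34.9 − 23.2) = 23.2 + 0.8·11.7 = 32.56.

32.56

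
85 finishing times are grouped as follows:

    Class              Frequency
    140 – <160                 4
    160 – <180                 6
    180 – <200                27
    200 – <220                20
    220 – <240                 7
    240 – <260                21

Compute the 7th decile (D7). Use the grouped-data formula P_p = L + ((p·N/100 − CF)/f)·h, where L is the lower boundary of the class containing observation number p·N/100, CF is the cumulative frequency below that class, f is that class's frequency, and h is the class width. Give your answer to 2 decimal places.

227.14

N = 85; target position k = 70/100 · 85 = 59.5.
Cumulative frequencies: 4, 10, 37, 57, 64, 85.
Observation 59.5 falls in the class 220 – <240.
L = 220, CF = 57, f = 7, h = 20.
P70 = 220 + ((59.5 − 57)/7)·20 = 220 + 7.14286 = 227.143.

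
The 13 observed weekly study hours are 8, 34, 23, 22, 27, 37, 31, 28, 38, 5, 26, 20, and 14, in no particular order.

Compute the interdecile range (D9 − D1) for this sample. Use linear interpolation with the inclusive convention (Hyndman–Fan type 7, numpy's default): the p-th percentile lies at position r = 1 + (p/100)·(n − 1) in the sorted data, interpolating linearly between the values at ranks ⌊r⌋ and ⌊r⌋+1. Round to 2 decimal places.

27.20

Sorted: 5, 8, 14, 20, 22, 23, 26, 27, 28, 31, 34, 37, 38.
n = 13.
P10: r = 2.2; ranks 2–3 are 8, 14; interpolating gives 9.2.
P90: r = 11.8; ranks 11–12 are 34, 37; interpolating gives 36.4.
Difference: 36.4 − 9.2 = 27.2.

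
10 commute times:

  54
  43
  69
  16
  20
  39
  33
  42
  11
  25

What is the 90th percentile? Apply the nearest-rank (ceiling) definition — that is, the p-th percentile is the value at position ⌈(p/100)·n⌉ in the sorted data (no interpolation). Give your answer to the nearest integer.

54

Sorted: 11, 16, 20, 25, 33, 39, 42, 43, 54, 69.
n = 10.
Position = ⌈90/100 · 10⌉ = ⌈9⌉ = 9.
The value at rank 9 is 54.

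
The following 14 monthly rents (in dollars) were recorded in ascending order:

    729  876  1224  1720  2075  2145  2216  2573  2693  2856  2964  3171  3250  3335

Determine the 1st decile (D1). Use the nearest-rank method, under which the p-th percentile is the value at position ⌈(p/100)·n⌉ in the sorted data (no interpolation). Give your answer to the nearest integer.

876

n = 14.
Position = ⌈10/100 · 14⌉ = ⌈1.4⌉ = 2.
The value at rank 2 is 876.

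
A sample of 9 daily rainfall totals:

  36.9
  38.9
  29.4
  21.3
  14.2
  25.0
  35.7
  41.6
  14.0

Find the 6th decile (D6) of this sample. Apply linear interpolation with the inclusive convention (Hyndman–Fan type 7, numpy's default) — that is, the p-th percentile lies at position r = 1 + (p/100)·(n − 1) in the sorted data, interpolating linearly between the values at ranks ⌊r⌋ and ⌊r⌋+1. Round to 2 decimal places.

34.44

Sorted: 14.0, 14.2, 21.3, 25.0, 29.4, 35.7, 36.9, 38.9, 41.6.
n = 9.
r = 1 + (60/100)·(9 − 1) = 1 + 4.8 = 5.8.
Rank 5 is 29.4 and rank 6 is 35.7.
Interpolate: 29.4 + 0.8·(35.7 − 29.4) = 29.4 + 0.8·6.3 = 34.44.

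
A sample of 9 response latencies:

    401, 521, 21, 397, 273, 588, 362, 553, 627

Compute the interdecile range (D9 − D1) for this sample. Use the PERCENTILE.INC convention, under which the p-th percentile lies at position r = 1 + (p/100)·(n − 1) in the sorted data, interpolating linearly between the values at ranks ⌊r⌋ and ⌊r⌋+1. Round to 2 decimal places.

Sorted: 21, 273, 362, 397, 401, 521, 553, 588, 627.
n = 9.
P10: r = 1.8; ranks 1–2 are 21, 273; interpolating gives 222.6.
P90: r = 8.2; ranks 8–9 are 588, 627; interpolating gives 595.8.
Difference: 595.8 − 222.6 = 373.2.

373.20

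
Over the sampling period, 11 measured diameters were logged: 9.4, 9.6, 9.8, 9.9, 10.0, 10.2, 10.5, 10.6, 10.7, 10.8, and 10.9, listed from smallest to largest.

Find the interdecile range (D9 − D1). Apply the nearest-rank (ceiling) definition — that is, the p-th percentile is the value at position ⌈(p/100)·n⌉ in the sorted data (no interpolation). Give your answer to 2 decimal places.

1.20

n = 11.
P10: rank ⌈10/100·11⌉ = 2 → 9.6.
P90: rank ⌈90/100·11⌉ = 10 → 10.8.
Difference: 10.8 − 9.6 = 1.2.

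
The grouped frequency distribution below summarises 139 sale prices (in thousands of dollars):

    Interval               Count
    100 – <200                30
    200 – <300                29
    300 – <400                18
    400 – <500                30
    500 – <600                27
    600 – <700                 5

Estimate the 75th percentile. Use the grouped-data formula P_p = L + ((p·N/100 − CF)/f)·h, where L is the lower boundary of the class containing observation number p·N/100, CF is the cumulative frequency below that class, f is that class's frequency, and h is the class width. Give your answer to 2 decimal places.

N = 139; target position k = 75/100 · 139 = 104.25.
Cumulative frequencies: 30, 59, 77, 107, 134, 139.
Observation 104.25 falls in the class 400 – <500.
L = 400, CF = 77, f = 30, h = 100.
P75 = 400 + ((104.25 − 77)/30)·100 = 400 + 90.8333 = 490.833.

490.83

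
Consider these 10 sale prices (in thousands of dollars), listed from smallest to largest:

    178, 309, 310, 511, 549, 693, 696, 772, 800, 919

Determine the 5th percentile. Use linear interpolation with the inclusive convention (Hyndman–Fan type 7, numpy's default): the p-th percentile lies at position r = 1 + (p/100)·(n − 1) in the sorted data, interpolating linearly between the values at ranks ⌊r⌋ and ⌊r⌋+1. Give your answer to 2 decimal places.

236.95

n = 10.
r = 1 + (5/100)·(10 − 1) = 1 + 0.45 = 1.45.
Rank 1 is 178 and rank 2 is 309.
Interpolate: 178 + 0.45·(309 − 178) = 178 + 0.45·131 = 236.95.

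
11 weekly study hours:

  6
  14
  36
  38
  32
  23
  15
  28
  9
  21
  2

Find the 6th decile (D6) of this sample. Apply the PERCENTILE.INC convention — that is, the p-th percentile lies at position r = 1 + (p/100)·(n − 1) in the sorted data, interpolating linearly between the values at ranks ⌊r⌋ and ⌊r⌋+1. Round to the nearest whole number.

23

Sorted: 2, 6, 9, 14, 15, 21, 23, 28, 32, 36, 38.
n = 11.
r = 1 + (60/100)·(11 − 1) = 1 + 6 = 7.
r is an integer, so P60 is the value at rank 7: 23.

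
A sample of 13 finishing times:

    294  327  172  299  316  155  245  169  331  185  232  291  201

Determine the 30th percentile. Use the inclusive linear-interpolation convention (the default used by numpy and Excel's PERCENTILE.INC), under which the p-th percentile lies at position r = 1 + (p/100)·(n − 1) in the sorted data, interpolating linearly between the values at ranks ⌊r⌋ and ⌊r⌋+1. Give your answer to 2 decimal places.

194.60

Sorted: 155, 169, 172, 185, 201, 232, 245, 291, 294, 299, 316, 327, 331.
n = 13.
r = 1 + (30/100)·(13 − 1) = 1 + 3.6 = 4.6.
Rank 4 is 185 and rank 5 is 201.
Interpolate: 185 + 0.6·(201 − 185) = 185 + 0.6·16 = 194.6.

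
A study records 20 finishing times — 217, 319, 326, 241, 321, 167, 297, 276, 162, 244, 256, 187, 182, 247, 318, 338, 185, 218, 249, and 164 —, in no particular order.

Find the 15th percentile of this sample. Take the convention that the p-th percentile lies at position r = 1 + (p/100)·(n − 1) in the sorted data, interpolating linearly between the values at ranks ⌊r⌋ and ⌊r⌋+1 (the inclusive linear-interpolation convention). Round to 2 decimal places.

Sorted: 162, 164, 167, 182, 185, 187, 217, 218, 241, 244, 247, 249, 256, 276, 297, 318, 319, 321, 326, 338.
n = 20.
r = 1 + (15/100)·(20 − 1) = 1 + 2.85 = 3.85.
Rank 3 is 167 and rank 4 is 182.
Interpolate: 167 + 0.85·(182 − 167) = 167 + 0.85·15 = 179.75.

179.75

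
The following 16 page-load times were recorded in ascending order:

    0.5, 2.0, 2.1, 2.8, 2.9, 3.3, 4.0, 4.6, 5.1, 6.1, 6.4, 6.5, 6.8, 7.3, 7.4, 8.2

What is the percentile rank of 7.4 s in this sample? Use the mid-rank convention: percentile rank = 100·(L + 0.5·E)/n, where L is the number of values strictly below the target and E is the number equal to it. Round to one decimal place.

Count below 7.4: L = 14; count equal: E = 1; n = 16.
Percentile rank = 100·(14 + 0.5·1)/16 = 100·14.5/16 = 90.62.

90.6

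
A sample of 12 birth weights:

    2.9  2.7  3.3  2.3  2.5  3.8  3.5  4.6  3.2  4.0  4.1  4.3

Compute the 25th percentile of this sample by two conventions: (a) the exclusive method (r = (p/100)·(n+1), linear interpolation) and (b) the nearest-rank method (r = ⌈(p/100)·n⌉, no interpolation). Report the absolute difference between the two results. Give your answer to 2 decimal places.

0.05

Sorted: 2.3, 2.5, 2.7, 2.9, 3.2, 3.3, 3.5, 3.8, 4.0, 4.1, 4.3, 4.6.
n = 12.
(a) r = 3.25; between ranks 3 (2.7) and 4 (2.9): 2.75.
(b) the nearest-rank method: rank 3 → 2.7.
|2.75 − 2.7| = 0.05.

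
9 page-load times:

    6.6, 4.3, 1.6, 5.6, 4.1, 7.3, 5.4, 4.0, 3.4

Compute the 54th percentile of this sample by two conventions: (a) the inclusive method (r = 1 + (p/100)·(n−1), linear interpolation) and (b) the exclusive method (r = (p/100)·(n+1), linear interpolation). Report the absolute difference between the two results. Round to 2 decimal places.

Sorted: 1.6, 3.4, 4.0, 4.1, 4.3, 5.4, 5.6, 6.6, 7.3.
n = 9.
(a) r = 5.32; between ranks 5 (4.3) and 6 (5.4): 4.652.
(b) r = 5.4; between ranks 5 (4.3) and 6 (5.4): 4.74.
|4.652 − 4.74| = 0.088.

0.09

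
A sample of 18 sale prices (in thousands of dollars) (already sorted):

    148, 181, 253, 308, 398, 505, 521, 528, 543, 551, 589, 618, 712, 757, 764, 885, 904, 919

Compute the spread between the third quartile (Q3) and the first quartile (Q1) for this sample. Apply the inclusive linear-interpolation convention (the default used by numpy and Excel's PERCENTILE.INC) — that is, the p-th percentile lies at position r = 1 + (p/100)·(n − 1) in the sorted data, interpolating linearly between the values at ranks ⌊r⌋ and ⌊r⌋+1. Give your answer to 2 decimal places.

321.00

n = 18.
P25: r = 5.25; ranks 5–6 are 398, 505; interpolating gives 424.75.
P75: r = 13.75; ranks 13–14 are 712, 757; interpolating gives 745.75.
Difference: 745.75 − 424.75 = 321.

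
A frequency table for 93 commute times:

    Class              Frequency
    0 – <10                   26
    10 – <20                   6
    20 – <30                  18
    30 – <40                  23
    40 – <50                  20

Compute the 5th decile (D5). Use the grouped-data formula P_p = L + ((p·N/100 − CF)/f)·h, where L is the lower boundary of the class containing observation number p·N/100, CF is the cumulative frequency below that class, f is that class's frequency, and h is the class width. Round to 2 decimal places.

N = 93; target position k = 50/100 · 93 = 46.5.
Cumulative frequencies: 26, 32, 50, 73, 93.
Observation 46.5 falls in the class 20 – <30.
L = 20, CF = 32, f = 18, h = 10.
P50 = 20 + ((46.5 − 32)/18)·10 = 20 + 8.05556 = 28.0556.

28.06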